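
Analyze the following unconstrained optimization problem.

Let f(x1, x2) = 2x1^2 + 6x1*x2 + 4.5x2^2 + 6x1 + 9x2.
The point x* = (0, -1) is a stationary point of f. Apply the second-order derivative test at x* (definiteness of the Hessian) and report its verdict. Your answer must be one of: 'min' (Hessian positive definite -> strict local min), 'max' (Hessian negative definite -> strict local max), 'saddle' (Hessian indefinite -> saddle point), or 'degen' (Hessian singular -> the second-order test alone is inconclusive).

Compute the Hessian H = grad^2 f:
  H = [[4, 6], [6, 9]]
Verify stationarity: grad f(x*) = H x* + g = (0, 0).
Eigenvalues of H: 0, 13.
H has a zero eigenvalue (singular; positive semidefinite but not definite), so H is neither positive definite, negative definite, nor indefinite. The second-order test alone is inconclusive -> degen.
(Indeed, f is constant along the null direction of H through x*, so x* is not a strict local extremum.)

degen


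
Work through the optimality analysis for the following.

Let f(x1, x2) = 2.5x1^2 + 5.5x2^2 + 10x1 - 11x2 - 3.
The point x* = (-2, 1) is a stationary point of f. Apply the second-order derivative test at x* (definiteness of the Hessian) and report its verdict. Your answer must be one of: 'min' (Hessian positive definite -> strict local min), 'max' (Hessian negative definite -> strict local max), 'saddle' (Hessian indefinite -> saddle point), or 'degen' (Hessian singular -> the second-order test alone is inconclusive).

Compute the Hessian H = grad^2 f:
  H = [[5, 0], [0, 11]]
Verify stationarity: grad f(x*) = H x* + g = (0, 0).
Eigenvalues of H: 5, 11.
Both eigenvalues > 0, so H is positive definite -> x* is a strict local min.

min


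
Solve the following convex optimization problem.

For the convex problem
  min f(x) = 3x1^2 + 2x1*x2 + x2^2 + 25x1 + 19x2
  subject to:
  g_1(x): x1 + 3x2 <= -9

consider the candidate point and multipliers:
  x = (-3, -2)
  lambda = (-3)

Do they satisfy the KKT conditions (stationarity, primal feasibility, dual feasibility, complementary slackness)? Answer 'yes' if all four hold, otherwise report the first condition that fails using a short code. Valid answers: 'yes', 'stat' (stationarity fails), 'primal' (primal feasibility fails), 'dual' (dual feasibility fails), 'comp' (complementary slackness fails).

Gradient of f: grad f(x) = Q x + c = (3, 9)
Constraint values g_i(x) = a_i^T x - b_i:
  g_1((-3, -2)) = 0
Stationarity residual: grad f(x) + sum_i lambda_i a_i = (0, 0)
  -> stationarity OK
Primal feasibility (all g_i <= 0): OK
Dual feasibility (all lambda_i >= 0): FAILS
Complementary slackness (lambda_i * g_i(x) = 0 for all i): OK

Verdict: the first failing condition is dual_feasibility -> dual.

dual


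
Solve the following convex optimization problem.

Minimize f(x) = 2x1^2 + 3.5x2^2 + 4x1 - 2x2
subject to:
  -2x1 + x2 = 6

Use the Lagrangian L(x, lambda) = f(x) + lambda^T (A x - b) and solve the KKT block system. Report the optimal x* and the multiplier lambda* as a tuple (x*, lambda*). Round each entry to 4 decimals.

Form the Lagrangian:
  L(x, lambda) = (1/2) x^T Q x + c^T x + lambda^T (A x - b)
Stationarity (grad_x L = 0): Q x + c + A^T lambda = 0.
Primal feasibility: A x = b.

This gives the KKT block system:
  [ Q   A^T ] [ x     ]   [-c ]
  [ A    0  ] [ lambda ] = [ b ]

Solving the linear system:
  x*      = (-2.625, 0.75)
  lambda* = (-3.25)
  f(x*)   = 3.75

x* = (-2.625, 0.75), lambda* = (-3.25)


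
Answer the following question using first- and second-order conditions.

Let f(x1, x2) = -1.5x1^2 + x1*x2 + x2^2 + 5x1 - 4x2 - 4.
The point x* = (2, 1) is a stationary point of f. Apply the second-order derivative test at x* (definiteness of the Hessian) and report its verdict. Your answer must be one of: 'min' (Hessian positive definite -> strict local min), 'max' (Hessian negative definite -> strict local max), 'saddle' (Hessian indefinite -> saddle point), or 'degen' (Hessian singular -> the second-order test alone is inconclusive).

Compute the Hessian H = grad^2 f:
  H = [[-3, 1], [1, 2]]
Verify stationarity: grad f(x*) = H x* + g = (0, 0).
Eigenvalues of H: -3.1926, 2.1926.
Eigenvalues have mixed signs, so H is indefinite -> x* is a saddle point.

saddle


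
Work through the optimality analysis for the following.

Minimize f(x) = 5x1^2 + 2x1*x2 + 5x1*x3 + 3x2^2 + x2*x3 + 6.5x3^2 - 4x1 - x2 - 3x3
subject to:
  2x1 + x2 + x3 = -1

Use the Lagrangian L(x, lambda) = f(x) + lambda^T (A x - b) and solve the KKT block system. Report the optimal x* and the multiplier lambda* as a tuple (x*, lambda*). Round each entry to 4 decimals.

Form the Lagrangian:
  L(x, lambda) = (1/2) x^T Q x + c^T x + lambda^T (A x - b)
Stationarity (grad_x L = 0): Q x + c + A^T lambda = 0.
Primal feasibility: A x = b.

This gives the KKT block system:
  [ Q   A^T ] [ x     ]   [-c ]
  [ A    0  ] [ lambda ] = [ b ]

Solving the linear system:
  x*      = (-0.3553, -0.3846, 0.0952)
  lambda* = (3.9231)
  f(x*)   = 2.7216

x* = (-0.3553, -0.3846, 0.0952), lambda* = (3.9231)


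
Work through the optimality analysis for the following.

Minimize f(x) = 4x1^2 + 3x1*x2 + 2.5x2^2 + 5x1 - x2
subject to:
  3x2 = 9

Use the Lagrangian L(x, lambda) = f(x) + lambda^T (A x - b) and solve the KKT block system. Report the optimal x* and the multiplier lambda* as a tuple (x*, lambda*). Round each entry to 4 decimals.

Form the Lagrangian:
  L(x, lambda) = (1/2) x^T Q x + c^T x + lambda^T (A x - b)
Stationarity (grad_x L = 0): Q x + c + A^T lambda = 0.
Primal feasibility: A x = b.

This gives the KKT block system:
  [ Q   A^T ] [ x     ]   [-c ]
  [ A    0  ] [ lambda ] = [ b ]

Solving the linear system:
  x*      = (-1.75, 3)
  lambda* = (-2.9167)
  f(x*)   = 7.25

x* = (-1.75, 3), lambda* = (-2.9167)


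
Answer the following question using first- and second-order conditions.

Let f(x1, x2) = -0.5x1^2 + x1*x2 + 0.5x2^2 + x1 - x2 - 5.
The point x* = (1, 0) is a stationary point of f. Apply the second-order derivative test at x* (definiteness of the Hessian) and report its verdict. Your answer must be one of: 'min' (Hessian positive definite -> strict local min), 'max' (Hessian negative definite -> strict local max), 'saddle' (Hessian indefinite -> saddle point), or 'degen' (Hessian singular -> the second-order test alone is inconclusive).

Compute the Hessian H = grad^2 f:
  H = [[-1, 1], [1, 1]]
Verify stationarity: grad f(x*) = H x* + g = (0, 0).
Eigenvalues of H: -1.4142, 1.4142.
Eigenvalues have mixed signs, so H is indefinite -> x* is a saddle point.

saddle


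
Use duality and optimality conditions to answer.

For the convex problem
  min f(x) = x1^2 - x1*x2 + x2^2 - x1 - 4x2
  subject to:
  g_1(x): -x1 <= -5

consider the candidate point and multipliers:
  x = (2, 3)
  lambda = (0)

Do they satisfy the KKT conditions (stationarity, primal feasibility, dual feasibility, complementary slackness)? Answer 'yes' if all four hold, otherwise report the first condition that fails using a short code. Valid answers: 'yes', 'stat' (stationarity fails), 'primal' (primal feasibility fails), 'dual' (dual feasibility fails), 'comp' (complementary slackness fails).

Gradient of f: grad f(x) = Q x + c = (0, 0)
Constraint values g_i(x) = a_i^T x - b_i:
  g_1((2, 3)) = 3
Stationarity residual: grad f(x) + sum_i lambda_i a_i = (0, 0)
  -> stationarity OK
Primal feasibility (all g_i <= 0): FAILS
Dual feasibility (all lambda_i >= 0): OK
Complementary slackness (lambda_i * g_i(x) = 0 for all i): OK

Verdict: the first failing condition is primal_feasibility -> primal.

primal


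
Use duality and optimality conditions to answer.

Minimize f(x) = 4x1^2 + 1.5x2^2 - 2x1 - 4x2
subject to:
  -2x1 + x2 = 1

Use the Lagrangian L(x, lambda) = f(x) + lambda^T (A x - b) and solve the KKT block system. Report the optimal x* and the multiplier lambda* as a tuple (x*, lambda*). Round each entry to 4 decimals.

Form the Lagrangian:
  L(x, lambda) = (1/2) x^T Q x + c^T x + lambda^T (A x - b)
Stationarity (grad_x L = 0): Q x + c + A^T lambda = 0.
Primal feasibility: A x = b.

This gives the KKT block system:
  [ Q   A^T ] [ x     ]   [-c ]
  [ A    0  ] [ lambda ] = [ b ]

Solving the linear system:
  x*      = (0.2, 1.4)
  lambda* = (-0.2)
  f(x*)   = -2.9

x* = (0.2, 1.4), lambda* = (-0.2)


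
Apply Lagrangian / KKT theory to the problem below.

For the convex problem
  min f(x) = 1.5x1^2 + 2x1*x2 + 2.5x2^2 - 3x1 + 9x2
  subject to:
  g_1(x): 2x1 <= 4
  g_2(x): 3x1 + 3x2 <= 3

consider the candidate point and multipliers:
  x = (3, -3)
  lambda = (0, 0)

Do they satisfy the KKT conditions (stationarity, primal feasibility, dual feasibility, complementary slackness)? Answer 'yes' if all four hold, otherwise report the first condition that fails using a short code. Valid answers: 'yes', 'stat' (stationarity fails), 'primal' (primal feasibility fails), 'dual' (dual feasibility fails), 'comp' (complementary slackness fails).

Gradient of f: grad f(x) = Q x + c = (0, 0)
Constraint values g_i(x) = a_i^T x - b_i:
  g_1((3, -3)) = 2
  g_2((3, -3)) = -3
Stationarity residual: grad f(x) + sum_i lambda_i a_i = (0, 0)
  -> stationarity OK
Primal feasibility (all g_i <= 0): FAILS
Dual feasibility (all lambda_i >= 0): OK
Complementary slackness (lambda_i * g_i(x) = 0 for all i): OK

Verdict: the first failing condition is primal_feasibility -> primal.

primal


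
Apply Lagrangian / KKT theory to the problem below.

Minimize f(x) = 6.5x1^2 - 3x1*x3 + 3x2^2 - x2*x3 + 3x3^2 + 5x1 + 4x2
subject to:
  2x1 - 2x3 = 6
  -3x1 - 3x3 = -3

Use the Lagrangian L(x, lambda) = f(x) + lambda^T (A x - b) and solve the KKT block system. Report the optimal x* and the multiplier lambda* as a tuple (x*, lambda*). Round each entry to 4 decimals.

Form the Lagrangian:
  L(x, lambda) = (1/2) x^T Q x + c^T x + lambda^T (A x - b)
Stationarity (grad_x L = 0): Q x + c + A^T lambda = 0.
Primal feasibility: A x = b.

This gives the KKT block system:
  [ Q   A^T ] [ x     ]   [-c ]
  [ A    0  ] [ lambda ] = [ b ]

Solving the linear system:
  x*      = (2, -0.8333, -1)
  lambda* = (-11.2917, 3.8056)
  f(x*)   = 42.9167

x* = (2, -0.8333, -1), lambda* = (-11.2917, 3.8056)


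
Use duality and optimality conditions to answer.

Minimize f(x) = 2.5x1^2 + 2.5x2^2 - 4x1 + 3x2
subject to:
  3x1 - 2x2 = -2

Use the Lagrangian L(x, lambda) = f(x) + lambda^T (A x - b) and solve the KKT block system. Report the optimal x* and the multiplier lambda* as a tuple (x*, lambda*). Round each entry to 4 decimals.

Form the Lagrangian:
  L(x, lambda) = (1/2) x^T Q x + c^T x + lambda^T (A x - b)
Stationarity (grad_x L = 0): Q x + c + A^T lambda = 0.
Primal feasibility: A x = b.

This gives the KKT block system:
  [ Q   A^T ] [ x     ]   [-c ]
  [ A    0  ] [ lambda ] = [ b ]

Solving the linear system:
  x*      = (-0.4923, 0.2615)
  lambda* = (2.1538)
  f(x*)   = 3.5308

x* = (-0.4923, 0.2615), lambda* = (2.1538)


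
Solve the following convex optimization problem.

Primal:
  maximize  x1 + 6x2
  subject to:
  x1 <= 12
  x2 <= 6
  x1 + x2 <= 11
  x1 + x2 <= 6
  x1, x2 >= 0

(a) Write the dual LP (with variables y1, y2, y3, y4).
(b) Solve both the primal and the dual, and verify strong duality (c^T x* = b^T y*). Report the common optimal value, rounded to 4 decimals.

The standard primal-dual pair for 'max c^T x s.t. A x <= b, x >= 0' is:
  Dual:  min b^T y  s.t.  A^T y >= c,  y >= 0.

So the dual LP is:
  minimize  12y1 + 6y2 + 11y3 + 6y4
  subject to:
    y1 + y3 + y4 >= 1
    y2 + y3 + y4 >= 6
    y1, y2, y3, y4 >= 0

Solving the primal: x* = (0, 6).
  primal value c^T x* = 36.
Solving the dual: y* = (0, 5, 0, 1).
  dual value b^T y* = 36.
Strong duality: c^T x* = b^T y*. Confirmed.

36


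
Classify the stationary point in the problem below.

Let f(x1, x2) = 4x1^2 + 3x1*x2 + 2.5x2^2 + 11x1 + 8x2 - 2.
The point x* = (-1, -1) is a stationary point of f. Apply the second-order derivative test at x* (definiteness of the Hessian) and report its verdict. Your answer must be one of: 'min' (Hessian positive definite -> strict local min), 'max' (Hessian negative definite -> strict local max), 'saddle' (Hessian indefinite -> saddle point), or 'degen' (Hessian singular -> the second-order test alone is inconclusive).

Compute the Hessian H = grad^2 f:
  H = [[8, 3], [3, 5]]
Verify stationarity: grad f(x*) = H x* + g = (0, 0).
Eigenvalues of H: 3.1459, 9.8541.
Both eigenvalues > 0, so H is positive definite -> x* is a strict local min.

min


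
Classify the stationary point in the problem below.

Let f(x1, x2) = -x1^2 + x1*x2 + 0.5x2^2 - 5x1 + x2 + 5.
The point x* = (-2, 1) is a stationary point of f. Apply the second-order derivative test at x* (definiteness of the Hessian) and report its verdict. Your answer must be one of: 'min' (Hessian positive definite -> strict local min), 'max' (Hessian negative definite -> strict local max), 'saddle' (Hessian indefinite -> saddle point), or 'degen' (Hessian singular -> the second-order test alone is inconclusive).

Compute the Hessian H = grad^2 f:
  H = [[-2, 1], [1, 1]]
Verify stationarity: grad f(x*) = H x* + g = (0, 0).
Eigenvalues of H: -2.3028, 1.3028.
Eigenvalues have mixed signs, so H is indefinite -> x* is a saddle point.

saddle


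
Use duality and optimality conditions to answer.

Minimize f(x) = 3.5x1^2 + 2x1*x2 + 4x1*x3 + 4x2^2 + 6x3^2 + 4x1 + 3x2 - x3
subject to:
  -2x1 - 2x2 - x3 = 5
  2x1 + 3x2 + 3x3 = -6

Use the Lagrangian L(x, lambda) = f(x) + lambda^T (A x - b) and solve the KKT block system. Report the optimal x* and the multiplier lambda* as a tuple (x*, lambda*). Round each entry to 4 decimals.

Form the Lagrangian:
  L(x, lambda) = (1/2) x^T Q x + c^T x + lambda^T (A x - b)
Stationarity (grad_x L = 0): Q x + c + A^T lambda = 0.
Primal feasibility: A x = b.

This gives the KKT block system:
  [ Q   A^T ] [ x     ]   [-c ]
  [ A    0  ] [ lambda ] = [ b ]

Solving the linear system:
  x*      = (-1.4059, -1.1255, 0.0628)
  lambda* = (-2.9456, 0.9749)
  f(x*)   = 5.7573

x* = (-1.4059, -1.1255, 0.0628), lambda* = (-2.9456, 0.9749)


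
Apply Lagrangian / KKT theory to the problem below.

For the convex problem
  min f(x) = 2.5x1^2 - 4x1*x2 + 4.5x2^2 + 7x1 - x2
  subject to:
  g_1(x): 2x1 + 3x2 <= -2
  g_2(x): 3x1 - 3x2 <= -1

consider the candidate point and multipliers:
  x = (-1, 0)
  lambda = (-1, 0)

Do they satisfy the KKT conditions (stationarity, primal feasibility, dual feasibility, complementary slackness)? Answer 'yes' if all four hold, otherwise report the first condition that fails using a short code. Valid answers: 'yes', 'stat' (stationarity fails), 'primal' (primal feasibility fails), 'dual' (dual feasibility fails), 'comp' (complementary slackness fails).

Gradient of f: grad f(x) = Q x + c = (2, 3)
Constraint values g_i(x) = a_i^T x - b_i:
  g_1((-1, 0)) = 0
  g_2((-1, 0)) = -2
Stationarity residual: grad f(x) + sum_i lambda_i a_i = (0, 0)
  -> stationarity OK
Primal feasibility (all g_i <= 0): OK
Dual feasibility (all lambda_i >= 0): FAILS
Complementary slackness (lambda_i * g_i(x) = 0 for all i): OK

Verdict: the first failing condition is dual_feasibility -> dual.

dual


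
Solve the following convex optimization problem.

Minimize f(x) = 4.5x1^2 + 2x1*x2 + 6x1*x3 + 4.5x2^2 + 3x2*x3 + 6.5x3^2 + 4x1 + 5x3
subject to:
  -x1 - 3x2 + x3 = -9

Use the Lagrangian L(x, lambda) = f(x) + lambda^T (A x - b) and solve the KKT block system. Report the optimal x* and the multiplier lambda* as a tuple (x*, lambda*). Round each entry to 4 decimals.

Form the Lagrangian:
  L(x, lambda) = (1/2) x^T Q x + c^T x + lambda^T (A x - b)
Stationarity (grad_x L = 0): Q x + c + A^T lambda = 0.
Primal feasibility: A x = b.

This gives the KKT block system:
  [ Q   A^T ] [ x     ]   [-c ]
  [ A    0  ] [ lambda ] = [ b ]

Solving the linear system:
  x*      = (0.7814, 2.1844, -1.6654)
  lambda* = (5.4087)
  f(x*)   = 21.7386

x* = (0.7814, 2.1844, -1.6654), lambda* = (5.4087)


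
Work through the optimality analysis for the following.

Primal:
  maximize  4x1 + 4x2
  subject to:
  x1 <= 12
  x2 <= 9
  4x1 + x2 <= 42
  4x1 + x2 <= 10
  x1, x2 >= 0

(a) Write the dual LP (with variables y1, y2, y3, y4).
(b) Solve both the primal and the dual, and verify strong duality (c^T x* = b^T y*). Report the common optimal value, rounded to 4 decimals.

The standard primal-dual pair for 'max c^T x s.t. A x <= b, x >= 0' is:
  Dual:  min b^T y  s.t.  A^T y >= c,  y >= 0.

So the dual LP is:
  minimize  12y1 + 9y2 + 42y3 + 10y4
  subject to:
    y1 + 4y3 + 4y4 >= 4
    y2 + y3 + y4 >= 4
    y1, y2, y3, y4 >= 0

Solving the primal: x* = (0.25, 9).
  primal value c^T x* = 37.
Solving the dual: y* = (0, 3, 0, 1).
  dual value b^T y* = 37.
Strong duality: c^T x* = b^T y*. Confirmed.

37


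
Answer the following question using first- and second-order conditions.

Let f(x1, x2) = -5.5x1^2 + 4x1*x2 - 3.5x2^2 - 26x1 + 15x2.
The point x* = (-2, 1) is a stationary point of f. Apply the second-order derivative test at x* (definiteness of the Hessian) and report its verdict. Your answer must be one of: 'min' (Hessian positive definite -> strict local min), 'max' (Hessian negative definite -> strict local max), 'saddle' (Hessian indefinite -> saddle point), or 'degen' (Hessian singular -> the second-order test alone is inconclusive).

Compute the Hessian H = grad^2 f:
  H = [[-11, 4], [4, -7]]
Verify stationarity: grad f(x*) = H x* + g = (0, 0).
Eigenvalues of H: -13.4721, -4.5279.
Both eigenvalues < 0, so H is negative definite -> x* is a strict local max.

max


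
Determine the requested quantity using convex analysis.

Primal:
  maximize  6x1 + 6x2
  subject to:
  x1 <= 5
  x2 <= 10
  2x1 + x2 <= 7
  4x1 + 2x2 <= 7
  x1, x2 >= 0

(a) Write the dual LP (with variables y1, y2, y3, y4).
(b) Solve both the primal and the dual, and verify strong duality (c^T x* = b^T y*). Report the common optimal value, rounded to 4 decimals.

The standard primal-dual pair for 'max c^T x s.t. A x <= b, x >= 0' is:
  Dual:  min b^T y  s.t.  A^T y >= c,  y >= 0.

So the dual LP is:
  minimize  5y1 + 10y2 + 7y3 + 7y4
  subject to:
    y1 + 2y3 + 4y4 >= 6
    y2 + y3 + 2y4 >= 6
    y1, y2, y3, y4 >= 0

Solving the primal: x* = (0, 3.5).
  primal value c^T x* = 21.
Solving the dual: y* = (0, 0, 0, 3).
  dual value b^T y* = 21.
Strong duality: c^T x* = b^T y*. Confirmed.

21


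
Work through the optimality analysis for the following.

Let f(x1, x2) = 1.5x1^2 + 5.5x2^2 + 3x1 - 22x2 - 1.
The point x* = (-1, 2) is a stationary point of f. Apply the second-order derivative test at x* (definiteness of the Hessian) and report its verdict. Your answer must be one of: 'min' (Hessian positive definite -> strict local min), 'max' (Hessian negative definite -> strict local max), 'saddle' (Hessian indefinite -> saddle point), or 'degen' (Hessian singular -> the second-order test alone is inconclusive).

Compute the Hessian H = grad^2 f:
  H = [[3, 0], [0, 11]]
Verify stationarity: grad f(x*) = H x* + g = (0, 0).
Eigenvalues of H: 3, 11.
Both eigenvalues > 0, so H is positive definite -> x* is a strict local min.

min


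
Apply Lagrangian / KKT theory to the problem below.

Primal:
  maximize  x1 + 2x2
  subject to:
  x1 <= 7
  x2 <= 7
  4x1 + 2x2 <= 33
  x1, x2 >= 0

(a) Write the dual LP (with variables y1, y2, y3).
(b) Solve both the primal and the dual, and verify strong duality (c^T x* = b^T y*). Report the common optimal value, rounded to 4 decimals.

The standard primal-dual pair for 'max c^T x s.t. A x <= b, x >= 0' is:
  Dual:  min b^T y  s.t.  A^T y >= c,  y >= 0.

So the dual LP is:
  minimize  7y1 + 7y2 + 33y3
  subject to:
    y1 + 4y3 >= 1
    y2 + 2y3 >= 2
    y1, y2, y3 >= 0

Solving the primal: x* = (4.75, 7).
  primal value c^T x* = 18.75.
Solving the dual: y* = (0, 1.5, 0.25).
  dual value b^T y* = 18.75.
Strong duality: c^T x* = b^T y*. Confirmed.

18.75


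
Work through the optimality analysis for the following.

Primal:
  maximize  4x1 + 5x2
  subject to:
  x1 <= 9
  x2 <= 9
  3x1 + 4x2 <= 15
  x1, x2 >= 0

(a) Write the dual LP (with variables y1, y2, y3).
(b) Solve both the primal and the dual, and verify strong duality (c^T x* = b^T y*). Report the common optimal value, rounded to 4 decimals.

The standard primal-dual pair for 'max c^T x s.t. A x <= b, x >= 0' is:
  Dual:  min b^T y  s.t.  A^T y >= c,  y >= 0.

So the dual LP is:
  minimize  9y1 + 9y2 + 15y3
  subject to:
    y1 + 3y3 >= 4
    y2 + 4y3 >= 5
    y1, y2, y3 >= 0

Solving the primal: x* = (5, 0).
  primal value c^T x* = 20.
Solving the dual: y* = (0, 0, 1.3333).
  dual value b^T y* = 20.
Strong duality: c^T x* = b^T y*. Confirmed.

20


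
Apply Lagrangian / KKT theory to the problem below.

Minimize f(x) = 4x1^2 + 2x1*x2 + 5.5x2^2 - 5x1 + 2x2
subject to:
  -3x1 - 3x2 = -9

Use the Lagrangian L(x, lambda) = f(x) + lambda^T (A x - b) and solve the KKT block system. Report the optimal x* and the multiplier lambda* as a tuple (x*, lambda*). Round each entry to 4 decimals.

Form the Lagrangian:
  L(x, lambda) = (1/2) x^T Q x + c^T x + lambda^T (A x - b)
Stationarity (grad_x L = 0): Q x + c + A^T lambda = 0.
Primal feasibility: A x = b.

This gives the KKT block system:
  [ Q   A^T ] [ x     ]   [-c ]
  [ A    0  ] [ lambda ] = [ b ]

Solving the linear system:
  x*      = (2.2667, 0.7333)
  lambda* = (4.8667)
  f(x*)   = 16.9667

x* = (2.2667, 0.7333), lambda* = (4.8667)


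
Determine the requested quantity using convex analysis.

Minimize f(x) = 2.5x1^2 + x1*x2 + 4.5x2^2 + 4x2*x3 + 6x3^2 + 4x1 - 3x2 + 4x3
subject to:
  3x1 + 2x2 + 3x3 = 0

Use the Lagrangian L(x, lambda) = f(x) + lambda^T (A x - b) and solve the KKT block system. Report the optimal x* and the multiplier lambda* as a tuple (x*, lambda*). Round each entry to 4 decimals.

Form the Lagrangian:
  L(x, lambda) = (1/2) x^T Q x + c^T x + lambda^T (A x - b)
Stationarity (grad_x L = 0): Q x + c + A^T lambda = 0.
Primal feasibility: A x = b.

This gives the KKT block system:
  [ Q   A^T ] [ x     ]   [-c ]
  [ A    0  ] [ lambda ] = [ b ]

Solving the linear system:
  x*      = (-0.2214, 0.7526, -0.2804)
  lambda* = (-1.2153)
  f(x*)   = -2.1324

x* = (-0.2214, 0.7526, -0.2804), lambda* = (-1.2153)


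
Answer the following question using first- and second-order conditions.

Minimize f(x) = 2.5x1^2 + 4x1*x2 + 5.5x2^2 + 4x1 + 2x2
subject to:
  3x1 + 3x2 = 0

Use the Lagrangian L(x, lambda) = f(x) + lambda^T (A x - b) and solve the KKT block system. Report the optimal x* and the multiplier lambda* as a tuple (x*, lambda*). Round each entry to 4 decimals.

Form the Lagrangian:
  L(x, lambda) = (1/2) x^T Q x + c^T x + lambda^T (A x - b)
Stationarity (grad_x L = 0): Q x + c + A^T lambda = 0.
Primal feasibility: A x = b.

This gives the KKT block system:
  [ Q   A^T ] [ x     ]   [-c ]
  [ A    0  ] [ lambda ] = [ b ]

Solving the linear system:
  x*      = (-0.25, 0.25)
  lambda* = (-1.25)
  f(x*)   = -0.25

x* = (-0.25, 0.25), lambda* = (-1.25)


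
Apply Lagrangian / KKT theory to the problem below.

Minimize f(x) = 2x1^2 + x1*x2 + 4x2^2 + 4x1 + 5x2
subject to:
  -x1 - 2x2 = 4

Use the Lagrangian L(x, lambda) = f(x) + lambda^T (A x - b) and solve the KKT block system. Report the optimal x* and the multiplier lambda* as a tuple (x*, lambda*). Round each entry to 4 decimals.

Form the Lagrangian:
  L(x, lambda) = (1/2) x^T Q x + c^T x + lambda^T (A x - b)
Stationarity (grad_x L = 0): Q x + c + A^T lambda = 0.
Primal feasibility: A x = b.

This gives the KKT block system:
  [ Q   A^T ] [ x     ]   [-c ]
  [ A    0  ] [ lambda ] = [ b ]

Solving the linear system:
  x*      = (-1.5, -1.25)
  lambda* = (-3.25)
  f(x*)   = 0.375

x* = (-1.5, -1.25), lambda* = (-3.25)


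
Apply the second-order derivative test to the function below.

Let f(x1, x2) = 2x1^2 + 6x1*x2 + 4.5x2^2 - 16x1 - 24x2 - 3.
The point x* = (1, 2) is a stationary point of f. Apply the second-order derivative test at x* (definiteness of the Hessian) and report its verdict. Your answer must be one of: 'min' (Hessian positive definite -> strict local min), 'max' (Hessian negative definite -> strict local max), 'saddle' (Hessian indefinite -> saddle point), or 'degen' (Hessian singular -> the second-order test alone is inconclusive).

Compute the Hessian H = grad^2 f:
  H = [[4, 6], [6, 9]]
Verify stationarity: grad f(x*) = H x* + g = (0, 0).
Eigenvalues of H: 0, 13.
H has a zero eigenvalue (singular; positive semidefinite but not definite), so H is neither positive definite, negative definite, nor indefinite. The second-order test alone is inconclusive -> degen.
(Indeed, f is constant along the null direction of H through x*, so x* is not a strict local extremum.)

degen


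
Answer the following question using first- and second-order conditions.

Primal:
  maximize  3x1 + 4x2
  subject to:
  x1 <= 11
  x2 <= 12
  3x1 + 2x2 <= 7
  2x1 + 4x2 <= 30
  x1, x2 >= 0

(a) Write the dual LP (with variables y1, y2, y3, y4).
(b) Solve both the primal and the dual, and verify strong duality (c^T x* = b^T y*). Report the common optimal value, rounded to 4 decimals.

The standard primal-dual pair for 'max c^T x s.t. A x <= b, x >= 0' is:
  Dual:  min b^T y  s.t.  A^T y >= c,  y >= 0.

So the dual LP is:
  minimize  11y1 + 12y2 + 7y3 + 30y4
  subject to:
    y1 + 3y3 + 2y4 >= 3
    y2 + 2y3 + 4y4 >= 4
    y1, y2, y3, y4 >= 0

Solving the primal: x* = (0, 3.5).
  primal value c^T x* = 14.
Solving the dual: y* = (0, 0, 2, 0).
  dual value b^T y* = 14.
Strong duality: c^T x* = b^T y*. Confirmed.

14


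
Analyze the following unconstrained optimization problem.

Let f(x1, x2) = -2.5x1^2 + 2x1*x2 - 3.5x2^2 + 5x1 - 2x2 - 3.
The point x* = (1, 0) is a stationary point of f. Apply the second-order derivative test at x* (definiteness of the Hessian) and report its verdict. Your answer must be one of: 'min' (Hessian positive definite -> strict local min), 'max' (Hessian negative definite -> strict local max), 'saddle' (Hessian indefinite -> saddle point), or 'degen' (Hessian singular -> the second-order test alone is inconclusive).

Compute the Hessian H = grad^2 f:
  H = [[-5, 2], [2, -7]]
Verify stationarity: grad f(x*) = H x* + g = (0, 0).
Eigenvalues of H: -8.2361, -3.7639.
Both eigenvalues < 0, so H is negative definite -> x* is a strict local max.

max


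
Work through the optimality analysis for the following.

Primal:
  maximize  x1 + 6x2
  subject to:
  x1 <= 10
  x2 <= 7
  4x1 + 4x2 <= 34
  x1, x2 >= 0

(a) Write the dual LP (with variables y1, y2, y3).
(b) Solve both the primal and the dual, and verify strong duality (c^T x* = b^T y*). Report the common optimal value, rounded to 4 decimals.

The standard primal-dual pair for 'max c^T x s.t. A x <= b, x >= 0' is:
  Dual:  min b^T y  s.t.  A^T y >= c,  y >= 0.

So the dual LP is:
  minimize  10y1 + 7y2 + 34y3
  subject to:
    y1 + 4y3 >= 1
    y2 + 4y3 >= 6
    y1, y2, y3 >= 0

Solving the primal: x* = (1.5, 7).
  primal value c^T x* = 43.5.
Solving the dual: y* = (0, 5, 0.25).
  dual value b^T y* = 43.5.
Strong duality: c^T x* = b^T y*. Confirmed.

43.5


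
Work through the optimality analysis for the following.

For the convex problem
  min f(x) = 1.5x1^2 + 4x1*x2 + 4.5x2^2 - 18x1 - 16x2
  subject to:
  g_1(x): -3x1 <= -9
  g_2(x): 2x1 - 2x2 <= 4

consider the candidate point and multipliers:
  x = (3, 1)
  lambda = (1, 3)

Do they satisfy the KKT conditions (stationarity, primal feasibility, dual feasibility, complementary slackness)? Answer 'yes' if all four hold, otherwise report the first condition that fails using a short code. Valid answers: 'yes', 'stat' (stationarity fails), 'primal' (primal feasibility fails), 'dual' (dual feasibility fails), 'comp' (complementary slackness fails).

Gradient of f: grad f(x) = Q x + c = (-5, 5)
Constraint values g_i(x) = a_i^T x - b_i:
  g_1((3, 1)) = 0
  g_2((3, 1)) = 0
Stationarity residual: grad f(x) + sum_i lambda_i a_i = (-2, -1)
  -> stationarity FAILS
Primal feasibility (all g_i <= 0): OK
Dual feasibility (all lambda_i >= 0): OK
Complementary slackness (lambda_i * g_i(x) = 0 for all i): OK

Verdict: the first failing condition is stationarity -> stat.

stat


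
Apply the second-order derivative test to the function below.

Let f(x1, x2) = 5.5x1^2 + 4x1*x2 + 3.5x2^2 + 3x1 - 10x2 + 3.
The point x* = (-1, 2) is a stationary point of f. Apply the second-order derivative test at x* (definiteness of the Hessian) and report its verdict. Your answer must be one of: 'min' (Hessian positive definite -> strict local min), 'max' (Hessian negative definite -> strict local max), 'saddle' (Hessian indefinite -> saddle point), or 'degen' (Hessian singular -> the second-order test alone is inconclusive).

Compute the Hessian H = grad^2 f:
  H = [[11, 4], [4, 7]]
Verify stationarity: grad f(x*) = H x* + g = (0, 0).
Eigenvalues of H: 4.5279, 13.4721.
Both eigenvalues > 0, so H is positive definite -> x* is a strict local min.

min


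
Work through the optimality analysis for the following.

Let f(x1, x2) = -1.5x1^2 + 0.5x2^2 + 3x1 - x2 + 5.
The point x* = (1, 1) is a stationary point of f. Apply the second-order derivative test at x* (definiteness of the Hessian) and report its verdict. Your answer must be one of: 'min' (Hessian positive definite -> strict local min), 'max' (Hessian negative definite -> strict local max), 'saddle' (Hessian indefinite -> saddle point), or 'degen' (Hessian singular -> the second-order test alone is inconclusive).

Compute the Hessian H = grad^2 f:
  H = [[-3, 0], [0, 1]]
Verify stationarity: grad f(x*) = H x* + g = (0, 0).
Eigenvalues of H: -3, 1.
Eigenvalues have mixed signs, so H is indefinite -> x* is a saddle point.

saddle


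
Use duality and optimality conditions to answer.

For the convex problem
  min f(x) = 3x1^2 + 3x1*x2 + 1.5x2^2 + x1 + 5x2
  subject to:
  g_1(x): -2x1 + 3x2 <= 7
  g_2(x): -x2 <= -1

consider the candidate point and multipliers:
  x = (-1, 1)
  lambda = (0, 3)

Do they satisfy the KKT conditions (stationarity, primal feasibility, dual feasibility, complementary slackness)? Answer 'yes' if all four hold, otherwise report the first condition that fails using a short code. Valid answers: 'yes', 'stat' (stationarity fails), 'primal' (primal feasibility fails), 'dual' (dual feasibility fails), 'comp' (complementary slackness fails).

Gradient of f: grad f(x) = Q x + c = (-2, 5)
Constraint values g_i(x) = a_i^T x - b_i:
  g_1((-1, 1)) = -2
  g_2((-1, 1)) = 0
Stationarity residual: grad f(x) + sum_i lambda_i a_i = (-2, 2)
  -> stationarity FAILS
Primal feasibility (all g_i <= 0): OK
Dual feasibility (all lambda_i >= 0): OK
Complementary slackness (lambda_i * g_i(x) = 0 for all i): OK

Verdict: the first failing condition is stationarity -> stat.

stat


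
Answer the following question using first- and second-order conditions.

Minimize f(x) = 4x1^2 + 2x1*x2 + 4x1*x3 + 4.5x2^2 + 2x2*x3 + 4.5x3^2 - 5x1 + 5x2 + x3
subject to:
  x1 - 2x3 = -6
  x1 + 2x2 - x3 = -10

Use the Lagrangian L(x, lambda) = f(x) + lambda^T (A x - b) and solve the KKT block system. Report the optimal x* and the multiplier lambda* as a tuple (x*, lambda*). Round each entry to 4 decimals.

Form the Lagrangian:
  L(x, lambda) = (1/2) x^T Q x + c^T x + lambda^T (A x - b)
Stationarity (grad_x L = 0): Q x + c + A^T lambda = 0.
Primal feasibility: A x = b.

This gives the KKT block system:
  [ Q   A^T ] [ x     ]   [-c ]
  [ A    0  ] [ lambda ] = [ b ]

Solving the linear system:
  x*      = (-1.1737, -3.2066, 2.4131)
  lambda* = (0.4601, 10.6901)
  f(x*)   = 50.9554

x* = (-1.1737, -3.2066, 2.4131), lambda* = (0.4601, 10.6901)


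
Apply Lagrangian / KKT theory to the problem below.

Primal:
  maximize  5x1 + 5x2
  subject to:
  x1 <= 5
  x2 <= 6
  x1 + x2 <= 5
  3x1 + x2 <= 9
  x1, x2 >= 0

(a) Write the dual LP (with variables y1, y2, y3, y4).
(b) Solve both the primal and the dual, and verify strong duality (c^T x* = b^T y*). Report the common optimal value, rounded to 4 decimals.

The standard primal-dual pair for 'max c^T x s.t. A x <= b, x >= 0' is:
  Dual:  min b^T y  s.t.  A^T y >= c,  y >= 0.

So the dual LP is:
  minimize  5y1 + 6y2 + 5y3 + 9y4
  subject to:
    y1 + y3 + 3y4 >= 5
    y2 + y3 + y4 >= 5
    y1, y2, y3, y4 >= 0

Solving the primal: x* = (2, 3).
  primal value c^T x* = 25.
Solving the dual: y* = (0, 0, 5, 0).
  dual value b^T y* = 25.
Strong duality: c^T x* = b^T y*. Confirmed.

25


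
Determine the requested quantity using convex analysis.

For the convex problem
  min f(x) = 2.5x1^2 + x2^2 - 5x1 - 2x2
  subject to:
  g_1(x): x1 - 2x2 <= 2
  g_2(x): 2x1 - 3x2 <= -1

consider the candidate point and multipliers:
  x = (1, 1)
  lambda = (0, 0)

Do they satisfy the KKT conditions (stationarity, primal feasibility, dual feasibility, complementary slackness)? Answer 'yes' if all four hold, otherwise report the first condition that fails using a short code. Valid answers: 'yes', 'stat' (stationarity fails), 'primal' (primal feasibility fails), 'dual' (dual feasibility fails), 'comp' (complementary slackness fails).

Gradient of f: grad f(x) = Q x + c = (0, 0)
Constraint values g_i(x) = a_i^T x - b_i:
  g_1((1, 1)) = -3
  g_2((1, 1)) = 0
Stationarity residual: grad f(x) + sum_i lambda_i a_i = (0, 0)
  -> stationarity OK
Primal feasibility (all g_i <= 0): OK
Dual feasibility (all lambda_i >= 0): OK
Complementary slackness (lambda_i * g_i(x) = 0 for all i): OK

Verdict: yes, KKT holds.

yes


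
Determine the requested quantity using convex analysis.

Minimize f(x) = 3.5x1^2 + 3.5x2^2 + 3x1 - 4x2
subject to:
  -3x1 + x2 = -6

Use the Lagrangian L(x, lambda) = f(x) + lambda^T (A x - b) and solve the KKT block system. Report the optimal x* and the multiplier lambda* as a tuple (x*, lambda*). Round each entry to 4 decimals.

Form the Lagrangian:
  L(x, lambda) = (1/2) x^T Q x + c^T x + lambda^T (A x - b)
Stationarity (grad_x L = 0): Q x + c + A^T lambda = 0.
Primal feasibility: A x = b.

This gives the KKT block system:
  [ Q   A^T ] [ x     ]   [-c ]
  [ A    0  ] [ lambda ] = [ b ]

Solving the linear system:
  x*      = (1.9286, -0.2143)
  lambda* = (5.5)
  f(x*)   = 19.8214

x* = (1.9286, -0.2143), lambda* = (5.5)


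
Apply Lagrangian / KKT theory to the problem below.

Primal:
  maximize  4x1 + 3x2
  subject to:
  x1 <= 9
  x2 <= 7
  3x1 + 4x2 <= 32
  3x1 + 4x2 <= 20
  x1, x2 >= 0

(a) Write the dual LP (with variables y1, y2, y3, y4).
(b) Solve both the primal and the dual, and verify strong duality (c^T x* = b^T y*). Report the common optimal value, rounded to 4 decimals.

The standard primal-dual pair for 'max c^T x s.t. A x <= b, x >= 0' is:
  Dual:  min b^T y  s.t.  A^T y >= c,  y >= 0.

So the dual LP is:
  minimize  9y1 + 7y2 + 32y3 + 20y4
  subject to:
    y1 + 3y3 + 3y4 >= 4
    y2 + 4y3 + 4y4 >= 3
    y1, y2, y3, y4 >= 0

Solving the primal: x* = (6.6667, 0).
  primal value c^T x* = 26.6667.
Solving the dual: y* = (0, 0, 0, 1.3333).
  dual value b^T y* = 26.6667.
Strong duality: c^T x* = b^T y*. Confirmed.

26.6667


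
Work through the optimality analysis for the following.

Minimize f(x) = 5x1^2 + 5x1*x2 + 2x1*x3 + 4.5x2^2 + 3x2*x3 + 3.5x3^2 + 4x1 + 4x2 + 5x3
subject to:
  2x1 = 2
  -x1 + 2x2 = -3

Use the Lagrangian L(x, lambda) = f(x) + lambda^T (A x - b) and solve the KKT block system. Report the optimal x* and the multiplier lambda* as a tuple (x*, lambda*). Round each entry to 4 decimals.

Form the Lagrangian:
  L(x, lambda) = (1/2) x^T Q x + c^T x + lambda^T (A x - b)
Stationarity (grad_x L = 0): Q x + c + A^T lambda = 0.
Primal feasibility: A x = b.

This gives the KKT block system:
  [ Q   A^T ] [ x     ]   [-c ]
  [ A    0  ] [ lambda ] = [ b ]

Solving the linear system:
  x*      = (1, -1, -0.5714)
  lambda* = (-3.5, 0.8571)
  f(x*)   = 3.3571

x* = (1, -1, -0.5714), lambda* = (-3.5, 0.8571)


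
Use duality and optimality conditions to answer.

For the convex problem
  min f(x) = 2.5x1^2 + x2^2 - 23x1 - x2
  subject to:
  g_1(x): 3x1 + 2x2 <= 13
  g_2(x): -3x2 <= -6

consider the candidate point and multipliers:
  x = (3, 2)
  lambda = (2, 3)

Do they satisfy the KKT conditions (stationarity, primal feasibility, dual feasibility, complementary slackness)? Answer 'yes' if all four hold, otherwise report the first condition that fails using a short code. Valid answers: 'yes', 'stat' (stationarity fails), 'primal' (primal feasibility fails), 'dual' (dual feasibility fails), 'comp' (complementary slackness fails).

Gradient of f: grad f(x) = Q x + c = (-8, 3)
Constraint values g_i(x) = a_i^T x - b_i:
  g_1((3, 2)) = 0
  g_2((3, 2)) = 0
Stationarity residual: grad f(x) + sum_i lambda_i a_i = (-2, -2)
  -> stationarity FAILS
Primal feasibility (all g_i <= 0): OK
Dual feasibility (all lambda_i >= 0): OK
Complementary slackness (lambda_i * g_i(x) = 0 for all i): OK

Verdict: the first failing condition is stationarity -> stat.

stat


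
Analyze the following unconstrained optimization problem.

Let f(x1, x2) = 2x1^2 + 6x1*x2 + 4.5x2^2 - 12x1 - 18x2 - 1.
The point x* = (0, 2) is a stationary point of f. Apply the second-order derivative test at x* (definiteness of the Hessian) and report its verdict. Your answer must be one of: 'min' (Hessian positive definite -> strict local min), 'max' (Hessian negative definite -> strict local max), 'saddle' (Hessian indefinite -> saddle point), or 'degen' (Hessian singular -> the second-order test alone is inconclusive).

Compute the Hessian H = grad^2 f:
  H = [[4, 6], [6, 9]]
Verify stationarity: grad f(x*) = H x* + g = (0, 0).
Eigenvalues of H: 0, 13.
H has a zero eigenvalue (singular; positive semidefinite but not definite), so H is neither positive definite, negative definite, nor indefinite. The second-order test alone is inconclusive -> degen.
(Indeed, f is constant along the null direction of H through x*, so x* is not a strict local extremum.)

degen


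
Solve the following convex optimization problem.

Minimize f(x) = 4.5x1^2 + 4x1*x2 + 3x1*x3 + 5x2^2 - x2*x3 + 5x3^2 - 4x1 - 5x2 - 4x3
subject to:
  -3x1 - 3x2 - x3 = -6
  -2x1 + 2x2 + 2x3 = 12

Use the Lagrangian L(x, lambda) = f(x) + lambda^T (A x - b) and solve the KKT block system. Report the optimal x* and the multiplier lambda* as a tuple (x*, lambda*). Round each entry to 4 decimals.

Form the Lagrangian:
  L(x, lambda) = (1/2) x^T Q x + c^T x + lambda^T (A x - b)
Stationarity (grad_x L = 0): Q x + c + A^T lambda = 0.
Primal feasibility: A x = b.

This gives the KKT block system:
  [ Q   A^T ] [ x     ]   [-c ]
  [ A    0  ] [ lambda ] = [ b ]

Solving the linear system:
  x*      = (-1.3333, 2.6667, 2)
  lambda* = (2.5, -3.4167)
  f(x*)   = 20

x* = (-1.3333, 2.6667, 2), lambda* = (2.5, -3.4167)


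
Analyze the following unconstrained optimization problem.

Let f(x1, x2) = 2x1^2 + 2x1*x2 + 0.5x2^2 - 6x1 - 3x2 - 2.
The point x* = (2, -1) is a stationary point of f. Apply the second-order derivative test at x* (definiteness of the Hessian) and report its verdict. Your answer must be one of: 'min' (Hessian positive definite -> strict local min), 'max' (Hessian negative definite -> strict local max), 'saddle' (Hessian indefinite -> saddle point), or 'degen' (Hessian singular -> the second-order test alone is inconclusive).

Compute the Hessian H = grad^2 f:
  H = [[4, 2], [2, 1]]
Verify stationarity: grad f(x*) = H x* + g = (0, 0).
Eigenvalues of H: 0, 5.
H has a zero eigenvalue (singular; positive semidefinite but not definite), so H is neither positive definite, negative definite, nor indefinite. The second-order test alone is inconclusive -> degen.
(Indeed, f is constant along the null direction of H through x*, so x* is not a strict local extremum.)

degen


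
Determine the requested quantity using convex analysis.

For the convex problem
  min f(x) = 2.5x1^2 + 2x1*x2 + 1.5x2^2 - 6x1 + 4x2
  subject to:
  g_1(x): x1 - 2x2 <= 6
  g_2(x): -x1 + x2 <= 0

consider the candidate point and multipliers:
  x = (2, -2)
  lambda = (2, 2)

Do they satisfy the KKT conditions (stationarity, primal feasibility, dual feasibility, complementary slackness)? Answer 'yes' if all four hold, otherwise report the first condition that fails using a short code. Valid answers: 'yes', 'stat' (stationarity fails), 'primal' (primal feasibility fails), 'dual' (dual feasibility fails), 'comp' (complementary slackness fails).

Gradient of f: grad f(x) = Q x + c = (0, 2)
Constraint values g_i(x) = a_i^T x - b_i:
  g_1((2, -2)) = 0
  g_2((2, -2)) = -4
Stationarity residual: grad f(x) + sum_i lambda_i a_i = (0, 0)
  -> stationarity OK
Primal feasibility (all g_i <= 0): OK
Dual feasibility (all lambda_i >= 0): OK
Complementary slackness (lambda_i * g_i(x) = 0 for all i): FAILS

Verdict: the first failing condition is complementary_slackness -> comp.

comp
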